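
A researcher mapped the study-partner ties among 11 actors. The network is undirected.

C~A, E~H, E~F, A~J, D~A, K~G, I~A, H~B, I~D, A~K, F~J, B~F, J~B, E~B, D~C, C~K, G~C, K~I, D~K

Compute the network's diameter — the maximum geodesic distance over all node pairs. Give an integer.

5

Eccentricity of each node (its greatest distance to any other): A:3, B:4, C:4, D:4, E:5, F:4, G:5, H:5, I:4, J:3, K:4.
The maximum eccentricity is 5, realized for instance by the pair H–G via H – B – J – A – C – G. So the diameter is 5.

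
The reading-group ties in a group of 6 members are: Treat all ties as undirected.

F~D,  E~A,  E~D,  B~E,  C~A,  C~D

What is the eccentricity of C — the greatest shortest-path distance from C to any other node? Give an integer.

3

Distances from C: A:1, B:3, D:1, E:2, F:2.
The largest is 3 (to B), so the eccentricity of C is 3.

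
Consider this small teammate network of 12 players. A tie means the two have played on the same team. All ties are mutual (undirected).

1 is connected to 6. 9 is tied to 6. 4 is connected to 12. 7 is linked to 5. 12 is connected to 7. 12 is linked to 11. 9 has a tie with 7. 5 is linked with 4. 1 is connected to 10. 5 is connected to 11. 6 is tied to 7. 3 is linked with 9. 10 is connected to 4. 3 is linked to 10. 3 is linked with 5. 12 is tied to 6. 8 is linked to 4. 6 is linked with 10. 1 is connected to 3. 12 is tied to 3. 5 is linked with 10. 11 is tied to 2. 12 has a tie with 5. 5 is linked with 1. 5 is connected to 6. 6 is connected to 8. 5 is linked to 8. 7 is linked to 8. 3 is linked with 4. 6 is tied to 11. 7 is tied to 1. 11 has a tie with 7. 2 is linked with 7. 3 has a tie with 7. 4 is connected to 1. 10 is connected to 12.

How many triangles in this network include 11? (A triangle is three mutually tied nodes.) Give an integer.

7

11's neighbors: 2, 5, 6, 7, and 12.
Neighbor pairs that are themselves tied: 11–2–7; 11–5–6; 11–5–7; 11–5–12; 11–6–7; 11–6–12; 11–7–12. Each forms one triangle with 11, for 7 in total.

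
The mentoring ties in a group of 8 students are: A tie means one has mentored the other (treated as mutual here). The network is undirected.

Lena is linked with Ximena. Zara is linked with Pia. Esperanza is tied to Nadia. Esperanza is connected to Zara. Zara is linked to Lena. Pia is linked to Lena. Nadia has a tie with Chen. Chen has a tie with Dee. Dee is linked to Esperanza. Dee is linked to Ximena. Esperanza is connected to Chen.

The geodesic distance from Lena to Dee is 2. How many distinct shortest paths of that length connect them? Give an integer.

1

The shortest distance is 2, and the only length-2 path is Lena–Ximena–Dee. So there is exactly 1 shortest path.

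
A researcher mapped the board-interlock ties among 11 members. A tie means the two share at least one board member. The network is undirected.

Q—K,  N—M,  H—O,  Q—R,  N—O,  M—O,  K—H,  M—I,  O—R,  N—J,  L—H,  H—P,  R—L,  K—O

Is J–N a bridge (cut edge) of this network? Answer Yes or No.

Yes

Without the J–N edge there is no alternate route between J and N, so the network disconnects. It is a bridge.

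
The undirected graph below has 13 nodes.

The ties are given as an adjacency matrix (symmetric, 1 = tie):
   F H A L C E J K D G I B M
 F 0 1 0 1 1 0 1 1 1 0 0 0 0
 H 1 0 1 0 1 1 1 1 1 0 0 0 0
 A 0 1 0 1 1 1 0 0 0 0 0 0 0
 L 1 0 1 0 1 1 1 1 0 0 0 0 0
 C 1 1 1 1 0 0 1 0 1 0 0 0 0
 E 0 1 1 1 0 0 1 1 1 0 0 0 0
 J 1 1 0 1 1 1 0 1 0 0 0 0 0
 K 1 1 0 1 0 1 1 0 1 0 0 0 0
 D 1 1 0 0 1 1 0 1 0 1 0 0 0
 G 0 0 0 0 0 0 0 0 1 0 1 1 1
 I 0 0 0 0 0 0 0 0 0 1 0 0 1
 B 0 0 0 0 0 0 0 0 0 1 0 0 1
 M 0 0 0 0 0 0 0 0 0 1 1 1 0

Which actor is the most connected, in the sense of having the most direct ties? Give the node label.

Degrees — A:4, B:2, C:6, D:6, E:6, F:6, G:4, H:7, I:2, J:6, K:6, L:6, M:3.
The maximum is 7, attained only by H.

H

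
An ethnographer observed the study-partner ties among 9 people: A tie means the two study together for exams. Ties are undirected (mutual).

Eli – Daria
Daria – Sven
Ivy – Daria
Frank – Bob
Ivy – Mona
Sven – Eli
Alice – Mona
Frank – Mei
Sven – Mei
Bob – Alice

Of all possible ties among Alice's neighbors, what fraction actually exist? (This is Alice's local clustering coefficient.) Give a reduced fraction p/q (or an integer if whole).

Alice's neighbors: Bob and Mona (k = 2).
Possible neighbor pairs: C(2,2) = 1. Edges among them: none → e = 0.
Clustering(Alice) = 0/1.

0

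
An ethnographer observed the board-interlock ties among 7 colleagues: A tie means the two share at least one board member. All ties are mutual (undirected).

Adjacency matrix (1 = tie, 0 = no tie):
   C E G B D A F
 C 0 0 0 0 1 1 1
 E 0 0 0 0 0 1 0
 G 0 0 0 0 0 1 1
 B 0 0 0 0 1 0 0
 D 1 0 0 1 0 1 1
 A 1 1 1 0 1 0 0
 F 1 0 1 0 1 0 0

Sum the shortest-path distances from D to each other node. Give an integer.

Distances from D: A:1, B:1, C:1, E:2, F:1, G:2.
Sum = 1 + 1 + 1 + 2 + 1 + 2 = 8.

8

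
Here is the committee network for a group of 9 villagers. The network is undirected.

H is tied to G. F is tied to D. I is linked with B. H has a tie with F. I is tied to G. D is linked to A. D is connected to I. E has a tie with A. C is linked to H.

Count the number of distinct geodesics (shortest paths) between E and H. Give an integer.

The shortest distance is 4, and the only length-4 path is E–A–D–F–H. So there is exactly 1 shortest path.

1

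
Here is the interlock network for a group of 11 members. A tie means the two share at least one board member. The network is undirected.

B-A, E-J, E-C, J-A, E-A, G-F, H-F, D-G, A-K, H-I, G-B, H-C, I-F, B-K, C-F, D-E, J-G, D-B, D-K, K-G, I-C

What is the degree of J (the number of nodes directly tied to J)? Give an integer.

J is directly tied to A, E, and G. That is 3 neighbors, so the degree of J is 3.

3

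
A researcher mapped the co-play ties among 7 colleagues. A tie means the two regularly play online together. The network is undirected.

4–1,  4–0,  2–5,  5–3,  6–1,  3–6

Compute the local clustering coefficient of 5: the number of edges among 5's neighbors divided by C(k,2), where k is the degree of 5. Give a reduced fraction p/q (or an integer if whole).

0

5's neighbors: 2 and 3 (k = 2).
Possible neighbor pairs: C(2,2) = 1. Edges among them: none → e = 0.
Clustering(5) = 0/1.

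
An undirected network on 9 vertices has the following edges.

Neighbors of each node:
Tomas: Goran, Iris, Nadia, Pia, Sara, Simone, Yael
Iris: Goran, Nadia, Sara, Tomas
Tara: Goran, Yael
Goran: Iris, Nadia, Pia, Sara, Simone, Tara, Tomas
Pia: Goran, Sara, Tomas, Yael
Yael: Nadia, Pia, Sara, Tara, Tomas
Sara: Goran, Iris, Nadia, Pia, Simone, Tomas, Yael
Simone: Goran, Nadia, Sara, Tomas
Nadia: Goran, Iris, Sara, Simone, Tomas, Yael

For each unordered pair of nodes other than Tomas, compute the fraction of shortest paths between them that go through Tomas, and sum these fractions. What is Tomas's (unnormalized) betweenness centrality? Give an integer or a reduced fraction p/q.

61/30

Pairs whose geodesics pass through Tomas — Iris–Yael: 1/3; Iris–Pia: 1/3; Iris–Simone: 1/4; Goran–Yael: 1/5; Yael–Simone: 1/3; Pia–Nadia: 1/4; Pia–Simone: 1/3.
All other pairs contribute 0.
Summing the contributions gives betweenness(Tomas) = 61/30.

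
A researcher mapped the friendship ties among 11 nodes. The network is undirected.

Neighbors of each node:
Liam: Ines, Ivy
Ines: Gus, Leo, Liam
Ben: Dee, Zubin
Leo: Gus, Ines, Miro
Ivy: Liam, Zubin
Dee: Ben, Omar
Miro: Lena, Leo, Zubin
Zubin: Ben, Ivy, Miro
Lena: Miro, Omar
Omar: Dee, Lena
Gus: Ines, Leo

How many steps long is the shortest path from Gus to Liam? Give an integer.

One shortest route is Gus – Ines – Liam, which uses 2 edges, and Gus and Liam are not directly tied, so nothing shorter exists. So d(Gus,Liam) = 2.

2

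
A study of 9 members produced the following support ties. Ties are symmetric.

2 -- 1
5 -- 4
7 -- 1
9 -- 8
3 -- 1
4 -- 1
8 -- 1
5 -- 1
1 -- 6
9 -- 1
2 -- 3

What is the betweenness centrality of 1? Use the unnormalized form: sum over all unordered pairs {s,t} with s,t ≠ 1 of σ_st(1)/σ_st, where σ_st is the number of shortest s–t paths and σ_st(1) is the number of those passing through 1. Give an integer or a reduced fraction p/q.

25

Pairs whose geodesics pass through 1 — 2–8: 1; 2–6: 1; 2–4: 1; 2–5: 1; 2–9: 1; 2–7: 1; 8–6: 1; 8–4: 1; 8–5: 1; 8–3: 1; 8–7: 1; 6–4: 1; 6–5: 1; 6–9: 1 … (+11 more pairs).
All other pairs contribute 0.
Summing the contributions gives betweenness(1) = 25.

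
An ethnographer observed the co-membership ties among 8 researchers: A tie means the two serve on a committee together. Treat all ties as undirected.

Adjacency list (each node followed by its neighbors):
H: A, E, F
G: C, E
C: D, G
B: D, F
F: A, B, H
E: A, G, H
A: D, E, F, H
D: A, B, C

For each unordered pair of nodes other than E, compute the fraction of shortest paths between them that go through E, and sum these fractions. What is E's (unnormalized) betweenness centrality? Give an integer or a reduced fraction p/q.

7/2

Pairs whose geodesics pass through E — C–H: 1/2; G–H: 1; G–A: 1; G–F: 2/2.
All other pairs contribute 0.
Summing the contributions gives betweenness(E) = 7/2.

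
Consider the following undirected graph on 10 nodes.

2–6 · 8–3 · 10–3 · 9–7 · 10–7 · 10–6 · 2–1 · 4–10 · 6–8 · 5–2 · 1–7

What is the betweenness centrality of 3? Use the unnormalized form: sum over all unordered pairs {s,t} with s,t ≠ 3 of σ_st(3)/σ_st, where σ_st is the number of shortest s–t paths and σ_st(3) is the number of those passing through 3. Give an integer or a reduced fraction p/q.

Pairs whose geodesics pass through 3 — 7–8: 1/2; 4–8: 1/2; 9–8: 1/2; 10–8: 1/2.
All other pairs contribute 0.
Summing the contributions gives betweenness(3) = 2.

2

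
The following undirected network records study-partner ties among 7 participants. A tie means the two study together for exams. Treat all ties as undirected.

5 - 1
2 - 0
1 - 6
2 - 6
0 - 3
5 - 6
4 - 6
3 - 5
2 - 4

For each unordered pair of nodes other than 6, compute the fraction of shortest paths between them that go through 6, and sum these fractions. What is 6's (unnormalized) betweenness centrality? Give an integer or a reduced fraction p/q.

5

Pairs whose geodesics pass through 6 — 3–4: 1/2; 0–1: 1/2; 2–1: 1; 2–5: 1; 4–1: 1; 4–5: 1.
All other pairs contribute 0.
Summing the contributions gives betweenness(6) = 5.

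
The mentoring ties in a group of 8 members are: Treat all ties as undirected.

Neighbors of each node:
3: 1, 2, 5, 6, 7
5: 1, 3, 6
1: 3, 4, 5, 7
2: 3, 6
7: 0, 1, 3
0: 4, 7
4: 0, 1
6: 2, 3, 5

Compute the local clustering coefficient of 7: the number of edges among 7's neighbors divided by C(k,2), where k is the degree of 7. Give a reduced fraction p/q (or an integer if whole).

1/3

7's neighbors: 0, 1, and 3 (k = 3).
Possible neighbor pairs: C(3,2) = 3. Edges among them: 1–3 → e = 1.
Clustering(7) = 1/3.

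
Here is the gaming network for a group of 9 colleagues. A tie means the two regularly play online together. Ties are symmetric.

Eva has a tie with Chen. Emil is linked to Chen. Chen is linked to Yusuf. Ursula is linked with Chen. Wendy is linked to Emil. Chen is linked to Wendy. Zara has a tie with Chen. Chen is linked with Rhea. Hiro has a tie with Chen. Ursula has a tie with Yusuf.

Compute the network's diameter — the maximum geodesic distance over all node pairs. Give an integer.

2

Eccentricity of each node (its greatest distance to any other): Chen:1, Emil:2, Eva:2, Hiro:2, Rhea:2, Ursula:2, Wendy:2, Yusuf:2, Zara:2.
The maximum eccentricity is 2, realized for instance by the pair Zara–Emil via Zara – Chen – Emil. So the diameter is 2.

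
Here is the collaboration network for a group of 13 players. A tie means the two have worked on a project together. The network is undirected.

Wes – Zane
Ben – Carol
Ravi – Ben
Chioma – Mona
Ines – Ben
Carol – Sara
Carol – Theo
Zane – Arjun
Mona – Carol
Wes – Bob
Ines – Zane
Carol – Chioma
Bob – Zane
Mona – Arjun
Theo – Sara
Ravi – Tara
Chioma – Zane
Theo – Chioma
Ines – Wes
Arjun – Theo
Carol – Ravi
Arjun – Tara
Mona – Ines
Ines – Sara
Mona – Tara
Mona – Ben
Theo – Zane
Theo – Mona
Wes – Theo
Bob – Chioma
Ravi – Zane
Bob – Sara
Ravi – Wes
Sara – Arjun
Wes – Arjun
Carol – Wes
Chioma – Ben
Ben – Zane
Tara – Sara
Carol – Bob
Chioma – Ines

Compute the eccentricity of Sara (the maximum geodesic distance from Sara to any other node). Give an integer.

Distances from Sara: Arjun:1, Ben:2, Bob:1, Carol:1, Chioma:2, Ines:1, Mona:2, Ravi:2, Tara:1, Theo:1, Wes:2, Zane:2.
The largest is 2 (to Mona, Ravi, Wes, Chioma, Zane, and Ben), so the eccentricity of Sara is 2.

2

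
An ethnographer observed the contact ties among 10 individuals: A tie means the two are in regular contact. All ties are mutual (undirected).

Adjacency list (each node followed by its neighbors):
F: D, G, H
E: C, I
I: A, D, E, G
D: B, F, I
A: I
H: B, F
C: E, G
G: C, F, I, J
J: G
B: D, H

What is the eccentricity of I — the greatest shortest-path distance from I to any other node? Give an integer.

Distances from I: A:1, B:2, C:2, D:1, E:1, F:2, G:1, H:3, J:2.
The largest is 3 (to H), so the eccentricity of I is 3.

3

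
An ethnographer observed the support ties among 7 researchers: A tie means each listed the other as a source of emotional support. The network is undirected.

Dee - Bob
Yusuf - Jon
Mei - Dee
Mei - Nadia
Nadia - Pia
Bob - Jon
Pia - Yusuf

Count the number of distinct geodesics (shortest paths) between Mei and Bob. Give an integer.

The shortest distance is 2, and the only length-2 path is Mei–Dee–Bob. So there is exactly 1 shortest path.

1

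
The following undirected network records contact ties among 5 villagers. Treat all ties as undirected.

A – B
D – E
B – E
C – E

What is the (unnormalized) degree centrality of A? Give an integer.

1

A is directly tied to B. That is 1 neighbor, so the degree of A is 1.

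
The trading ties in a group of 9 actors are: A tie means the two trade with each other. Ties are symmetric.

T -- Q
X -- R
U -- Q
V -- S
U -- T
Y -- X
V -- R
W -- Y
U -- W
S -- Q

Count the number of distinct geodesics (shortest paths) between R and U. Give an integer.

2

The shortest distance is 4. The length-4 paths are: R–V–S–Q–U; R–X–Y–W–U.
That gives 2 distinct shortest paths.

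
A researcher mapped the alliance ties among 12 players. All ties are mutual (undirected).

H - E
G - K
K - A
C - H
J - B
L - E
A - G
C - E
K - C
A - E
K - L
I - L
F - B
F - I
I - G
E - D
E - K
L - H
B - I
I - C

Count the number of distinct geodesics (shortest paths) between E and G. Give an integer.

The shortest distance is 2. The length-2 paths are: E–A–G; E–K–G.
That gives 2 distinct shortest paths.

2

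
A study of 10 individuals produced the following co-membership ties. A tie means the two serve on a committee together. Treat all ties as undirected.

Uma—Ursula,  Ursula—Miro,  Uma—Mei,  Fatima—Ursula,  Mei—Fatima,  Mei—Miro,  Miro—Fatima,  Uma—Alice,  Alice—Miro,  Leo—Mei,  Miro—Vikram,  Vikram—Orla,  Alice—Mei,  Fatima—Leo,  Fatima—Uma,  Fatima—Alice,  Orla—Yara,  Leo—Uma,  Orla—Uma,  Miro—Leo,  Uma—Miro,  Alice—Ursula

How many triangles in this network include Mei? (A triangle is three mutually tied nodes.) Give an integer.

9

Mei's neighbors: Alice, Fatima, Leo, Miro, and Uma.
Neighbor pairs that are themselves tied: Mei–Alice–Fatima; Mei–Alice–Miro; Mei–Alice–Uma; Mei–Fatima–Leo; Mei–Fatima–Miro; Mei–Fatima–Uma; Mei–Leo–Miro; Mei–Leo–Uma; Mei–Miro–Uma. Each forms one triangle with Mei, for 9 in total.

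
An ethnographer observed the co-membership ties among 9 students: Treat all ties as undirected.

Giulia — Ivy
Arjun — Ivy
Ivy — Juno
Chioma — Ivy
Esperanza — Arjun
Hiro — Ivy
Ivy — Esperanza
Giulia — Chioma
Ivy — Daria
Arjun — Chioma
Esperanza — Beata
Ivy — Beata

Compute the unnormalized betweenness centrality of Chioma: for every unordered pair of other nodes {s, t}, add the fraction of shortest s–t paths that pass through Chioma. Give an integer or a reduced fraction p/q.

Pairs whose geodesics pass through Chioma — Arjun–Giulia: 1/2.
All other pairs contribute 0.
Summing the contributions gives betweenness(Chioma) = 1/2.

1/2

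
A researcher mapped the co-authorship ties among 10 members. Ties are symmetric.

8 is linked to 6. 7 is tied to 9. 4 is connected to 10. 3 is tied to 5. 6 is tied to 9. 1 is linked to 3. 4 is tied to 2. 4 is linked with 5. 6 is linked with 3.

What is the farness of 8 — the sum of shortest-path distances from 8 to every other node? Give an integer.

28

Distances from 8: 1:3, 2:5, 3:2, 4:4, 5:3, 6:1, 7:3, 9:2, 10:5.
Sum = 3 + 5 + 2 + 4 + 3 + 1 + 3 + 2 + 5 = 28.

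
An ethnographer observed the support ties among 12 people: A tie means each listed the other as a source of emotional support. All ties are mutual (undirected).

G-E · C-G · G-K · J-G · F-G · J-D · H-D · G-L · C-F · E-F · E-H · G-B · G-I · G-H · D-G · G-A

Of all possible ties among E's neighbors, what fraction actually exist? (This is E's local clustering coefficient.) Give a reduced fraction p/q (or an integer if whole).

E's neighbors: F, G, and H (k = 3).
Possible neighbor pairs: C(3,2) = 3. Edges among them: F–G, G–H → e = 2.
Clustering(E) = 2/3.

2/3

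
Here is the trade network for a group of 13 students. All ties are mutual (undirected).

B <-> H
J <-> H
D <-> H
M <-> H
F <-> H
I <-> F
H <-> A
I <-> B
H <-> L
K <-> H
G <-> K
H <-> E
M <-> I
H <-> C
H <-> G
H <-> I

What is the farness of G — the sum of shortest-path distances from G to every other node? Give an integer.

22

Distances from G: A:2, B:2, C:2, D:2, E:2, F:2, H:1, I:2, J:2, K:1, L:2, M:2.
Sum = 2 + 2 + 2 + 2 + 2 + 2 + 1 + 2 + 2 + 1 + 2 + 2 = 22.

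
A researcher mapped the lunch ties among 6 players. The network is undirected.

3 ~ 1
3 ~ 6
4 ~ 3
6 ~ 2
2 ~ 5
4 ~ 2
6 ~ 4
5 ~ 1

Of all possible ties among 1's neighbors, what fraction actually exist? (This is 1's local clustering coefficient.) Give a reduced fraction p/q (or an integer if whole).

1's neighbors: 3 and 5 (k = 2).
Possible neighbor pairs: C(2,2) = 1. Edges among them: none → e = 0.
Clustering(1) = 0/1.

0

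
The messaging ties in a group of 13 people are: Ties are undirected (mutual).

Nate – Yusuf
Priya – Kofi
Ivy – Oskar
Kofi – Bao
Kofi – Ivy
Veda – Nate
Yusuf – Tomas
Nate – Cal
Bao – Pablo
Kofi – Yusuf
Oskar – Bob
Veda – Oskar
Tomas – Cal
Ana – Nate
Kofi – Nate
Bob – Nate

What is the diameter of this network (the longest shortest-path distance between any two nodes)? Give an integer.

Eccentricity of each node (its greatest distance to any other): Ana:4, Bao:3, Bob:4, Cal:4, Ivy:3, Kofi:2, Nate:3, Oskar:4, Pablo:4, Priya:3, Tomas:4, Veda:4, Yusuf:3.
The maximum eccentricity is 4, realized for instance by the pair Tomas–Oskar via Tomas – Yusuf – Nate – Veda – Oskar. So the diameter is 4.

4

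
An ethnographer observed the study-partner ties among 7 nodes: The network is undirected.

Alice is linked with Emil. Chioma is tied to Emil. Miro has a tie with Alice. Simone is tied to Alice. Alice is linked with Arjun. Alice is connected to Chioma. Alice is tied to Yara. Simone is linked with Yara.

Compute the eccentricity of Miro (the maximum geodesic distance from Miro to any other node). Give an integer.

Distances from Miro: Alice:1, Arjun:2, Chioma:2, Emil:2, Simone:2, Yara:2.
The largest is 2 (to Yara, Arjun, Chioma, Emil, and Simone), so the eccentricity of Miro is 2.

2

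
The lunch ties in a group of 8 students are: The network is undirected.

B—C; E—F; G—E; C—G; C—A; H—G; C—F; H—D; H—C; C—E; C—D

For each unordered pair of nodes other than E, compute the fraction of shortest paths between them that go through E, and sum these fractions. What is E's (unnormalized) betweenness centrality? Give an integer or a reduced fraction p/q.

Pairs whose geodesics pass through E — G–F: 1/2.
All other pairs contribute 0.
Summing the contributions gives betweenness(E) = 1/2.

1/2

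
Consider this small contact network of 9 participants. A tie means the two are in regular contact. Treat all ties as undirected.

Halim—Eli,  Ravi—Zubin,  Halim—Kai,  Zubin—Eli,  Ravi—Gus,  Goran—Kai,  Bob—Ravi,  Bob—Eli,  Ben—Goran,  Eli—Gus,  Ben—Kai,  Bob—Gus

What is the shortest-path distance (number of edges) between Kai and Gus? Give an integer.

One shortest route is Kai – Halim – Eli – Gus, which uses 3 edges, and at distance 2 from Kai we only reach {Eli}, which does not include Gus. So d(Kai,Gus) = 3.

3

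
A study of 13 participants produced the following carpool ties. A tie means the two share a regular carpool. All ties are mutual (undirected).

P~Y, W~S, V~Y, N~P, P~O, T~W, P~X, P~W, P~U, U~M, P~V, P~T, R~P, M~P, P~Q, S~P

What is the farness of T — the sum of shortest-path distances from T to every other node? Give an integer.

22

Distances from T: M:2, N:2, O:2, P:1, Q:2, R:2, S:2, U:2, V:2, W:1, X:2, Y:2.
Sum = 2 + 2 + 2 + 1 + 2 + 2 + 2 + 2 + 2 + 1 + 2 + 2 = 22.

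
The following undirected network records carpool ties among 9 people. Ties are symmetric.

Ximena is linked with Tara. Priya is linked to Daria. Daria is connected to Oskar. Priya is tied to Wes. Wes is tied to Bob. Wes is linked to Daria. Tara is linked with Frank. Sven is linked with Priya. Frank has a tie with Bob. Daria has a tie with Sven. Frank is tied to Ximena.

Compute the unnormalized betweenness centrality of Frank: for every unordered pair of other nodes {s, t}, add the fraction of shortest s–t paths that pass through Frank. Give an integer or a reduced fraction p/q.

Pairs whose geodesics pass through Frank — Wes–Ximena: 1; Wes–Tara: 1; Priya–Ximena: 1; Priya–Tara: 1; Sven–Ximena: 2/2; Sven–Tara: 2/2; Oskar–Ximena: 1; Oskar–Tara: 1; Daria–Ximena: 1; Daria–Tara: 1; Ximena–Bob: 1; Tara–Bob: 1.
All other pairs contribute 0.
Summing the contributions gives betweenness(Frank) = 12.

12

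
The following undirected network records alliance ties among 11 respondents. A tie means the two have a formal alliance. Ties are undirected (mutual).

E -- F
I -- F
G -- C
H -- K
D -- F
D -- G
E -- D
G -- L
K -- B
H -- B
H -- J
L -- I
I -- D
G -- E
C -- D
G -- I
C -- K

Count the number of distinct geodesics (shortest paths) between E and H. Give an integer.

2

The shortest distance is 4. The length-4 paths are: E–D–C–K–H; E–G–C–K–H.
That gives 2 distinct shortest paths.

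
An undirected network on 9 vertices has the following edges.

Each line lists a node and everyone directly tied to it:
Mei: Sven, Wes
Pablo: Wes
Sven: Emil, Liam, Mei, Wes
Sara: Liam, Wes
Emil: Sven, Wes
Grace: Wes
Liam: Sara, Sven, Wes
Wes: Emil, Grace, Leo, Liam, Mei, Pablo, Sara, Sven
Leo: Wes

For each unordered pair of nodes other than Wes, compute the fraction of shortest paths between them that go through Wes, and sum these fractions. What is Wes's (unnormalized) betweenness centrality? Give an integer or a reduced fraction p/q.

22

Pairs whose geodesics pass through Wes — Leo–Pablo: 1; Leo–Emil: 1; Leo–Grace: 1; Leo–Sara: 1; Leo–Sven: 1; Leo–Liam: 1; Leo–Mei: 1; Pablo–Emil: 1; Pablo–Grace: 1; Pablo–Sara: 1; Pablo–Sven: 1; Pablo–Liam: 1; Pablo–Mei: 1; Emil–Grace: 1 … (+10 more pairs).
All other pairs contribute 0.
Summing the contributions gives betweenness(Wes) = 22.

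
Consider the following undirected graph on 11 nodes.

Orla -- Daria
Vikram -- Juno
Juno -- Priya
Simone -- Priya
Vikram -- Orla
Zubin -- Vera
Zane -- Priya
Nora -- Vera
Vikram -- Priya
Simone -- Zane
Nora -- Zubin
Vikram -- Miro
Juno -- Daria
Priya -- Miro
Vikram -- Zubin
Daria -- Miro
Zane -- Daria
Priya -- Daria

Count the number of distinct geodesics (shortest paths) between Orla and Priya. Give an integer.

2

The shortest distance is 2. The length-2 paths are: Orla–Daria–Priya; Orla–Vikram–Priya.
That gives 2 distinct shortest paths.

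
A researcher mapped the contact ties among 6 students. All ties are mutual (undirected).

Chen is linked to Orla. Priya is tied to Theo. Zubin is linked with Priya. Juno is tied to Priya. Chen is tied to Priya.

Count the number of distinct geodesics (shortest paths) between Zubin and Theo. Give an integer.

1

The shortest distance is 2, and the only length-2 path is Zubin–Priya–Theo. So there is exactly 1 shortest path.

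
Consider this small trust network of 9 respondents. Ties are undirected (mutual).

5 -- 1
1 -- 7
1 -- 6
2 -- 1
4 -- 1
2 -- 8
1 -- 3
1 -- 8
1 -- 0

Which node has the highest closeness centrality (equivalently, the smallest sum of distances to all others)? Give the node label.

Farness (sum of distances to all others) for each node — 0:15, 1:8, 2:14, 3:15, 4:15, 5:15, 6:15, 7:15, 8:14.
The smallest farness is 8, for 1, so 1 has the highest closeness.

1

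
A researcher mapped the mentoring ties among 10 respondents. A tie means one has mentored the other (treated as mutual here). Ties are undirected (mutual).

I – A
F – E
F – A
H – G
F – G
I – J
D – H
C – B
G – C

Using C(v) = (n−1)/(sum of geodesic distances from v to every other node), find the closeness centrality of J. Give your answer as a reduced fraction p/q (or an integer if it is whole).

1/4

Distances from J: A:2, B:6, C:5, D:6, E:4, F:3, G:4, H:5, I:1. Sum = 36.
n = 10, so closeness = 9/36 = 1/4.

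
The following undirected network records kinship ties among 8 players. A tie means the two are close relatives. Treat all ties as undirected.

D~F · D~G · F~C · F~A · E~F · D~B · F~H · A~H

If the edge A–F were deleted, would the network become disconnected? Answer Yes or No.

No

Even without that edge, A still reaches F via A – H – F, so the network stays connected. Not a bridge.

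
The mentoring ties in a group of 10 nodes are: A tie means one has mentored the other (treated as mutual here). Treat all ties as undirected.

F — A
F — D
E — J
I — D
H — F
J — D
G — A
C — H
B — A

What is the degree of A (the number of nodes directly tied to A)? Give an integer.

A is directly tied to B, F, and G. That is 3 neighbors, so the degree of A is 3.

3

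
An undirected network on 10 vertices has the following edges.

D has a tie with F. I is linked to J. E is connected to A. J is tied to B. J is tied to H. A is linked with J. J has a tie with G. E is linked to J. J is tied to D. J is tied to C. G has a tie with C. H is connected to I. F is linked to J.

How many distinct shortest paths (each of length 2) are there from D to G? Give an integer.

The shortest distance is 2, and the only length-2 path is D–J–G. So there is exactly 1 shortest path.

1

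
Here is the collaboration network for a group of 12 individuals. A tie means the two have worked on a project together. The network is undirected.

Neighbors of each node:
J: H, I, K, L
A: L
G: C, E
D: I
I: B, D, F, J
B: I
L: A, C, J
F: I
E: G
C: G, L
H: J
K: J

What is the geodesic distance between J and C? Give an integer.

One shortest route is J – L – C, which uses 2 edges, and J and C are not directly tied, so nothing shorter exists. So d(J,C) = 2.

2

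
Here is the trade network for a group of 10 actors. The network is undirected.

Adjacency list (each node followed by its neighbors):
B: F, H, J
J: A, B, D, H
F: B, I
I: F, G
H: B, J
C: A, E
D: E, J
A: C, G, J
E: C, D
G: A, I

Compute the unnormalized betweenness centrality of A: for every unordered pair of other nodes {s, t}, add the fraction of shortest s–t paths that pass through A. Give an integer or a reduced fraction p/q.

25/2

Pairs whose geodesics pass through A — H–C: 1; H–G: 1; J–C: 1; J–G: 1; J–I: 1/2; D–G: 1; D–I: 1/2; E–G: 1; E–I: 1; C–G: 1; C–I: 1; C–F: 2/2; C–B: 1; G–B: 1/2.
All other pairs contribute 0.
Summing the contributions gives betweenness(A) = 25/2.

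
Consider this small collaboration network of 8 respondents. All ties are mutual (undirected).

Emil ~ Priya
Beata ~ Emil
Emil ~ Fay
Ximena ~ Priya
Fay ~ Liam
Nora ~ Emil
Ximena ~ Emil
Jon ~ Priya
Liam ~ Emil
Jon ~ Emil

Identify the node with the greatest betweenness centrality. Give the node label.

Emil

Unnormalized betweenness of each node: Beata:0, Emil:35/2, Fay:0, Jon:0, Liam:0, Nora:0, Priya:1/2, Ximena:0.
Emil has the largest value, 35/2, making it the main broker — the node through which the most shortest paths run.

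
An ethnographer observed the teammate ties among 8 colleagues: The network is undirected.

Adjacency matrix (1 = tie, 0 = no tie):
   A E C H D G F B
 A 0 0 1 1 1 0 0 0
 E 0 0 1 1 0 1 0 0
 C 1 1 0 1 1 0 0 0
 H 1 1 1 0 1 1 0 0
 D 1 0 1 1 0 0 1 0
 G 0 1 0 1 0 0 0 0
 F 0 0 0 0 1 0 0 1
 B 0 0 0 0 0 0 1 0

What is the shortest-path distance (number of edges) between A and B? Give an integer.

One shortest route is A – D – F – B, which uses 3 edges, and at distance 2 from A we only reach {E, F, G}, which does not include B. So d(A,B) = 3.

3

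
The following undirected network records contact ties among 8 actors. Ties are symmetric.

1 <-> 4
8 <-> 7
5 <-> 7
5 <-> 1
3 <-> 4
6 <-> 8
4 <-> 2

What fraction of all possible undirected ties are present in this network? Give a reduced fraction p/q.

1/4

There are 7 edges and 8 nodes, so the maximum possible is C(8,2) = 28.
Density = 7/28 = 1/4.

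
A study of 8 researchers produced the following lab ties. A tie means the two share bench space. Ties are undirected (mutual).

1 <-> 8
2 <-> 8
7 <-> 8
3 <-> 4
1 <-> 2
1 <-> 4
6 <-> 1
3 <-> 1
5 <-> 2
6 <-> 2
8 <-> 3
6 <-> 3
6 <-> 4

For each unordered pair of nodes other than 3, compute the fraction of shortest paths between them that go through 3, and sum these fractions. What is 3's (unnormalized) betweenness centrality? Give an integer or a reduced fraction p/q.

Pairs whose geodesics pass through 3 — 6–8: 1/3; 6–7: 1/3; 8–4: 1/2; 4–7: 1/2.
All other pairs contribute 0.
Summing the contributions gives betweenness(3) = 5/3.

5/3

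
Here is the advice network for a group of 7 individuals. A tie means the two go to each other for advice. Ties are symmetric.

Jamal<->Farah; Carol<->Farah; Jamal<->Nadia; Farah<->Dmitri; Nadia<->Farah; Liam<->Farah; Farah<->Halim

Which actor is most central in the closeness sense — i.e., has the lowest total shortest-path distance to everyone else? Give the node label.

Farness (sum of distances to all others) for each node — Carol:11, Dmitri:11, Farah:6, Halim:11, Jamal:10, Liam:11, Nadia:10.
The smallest farness is 6, for Farah, so Farah has the highest closeness.

Farah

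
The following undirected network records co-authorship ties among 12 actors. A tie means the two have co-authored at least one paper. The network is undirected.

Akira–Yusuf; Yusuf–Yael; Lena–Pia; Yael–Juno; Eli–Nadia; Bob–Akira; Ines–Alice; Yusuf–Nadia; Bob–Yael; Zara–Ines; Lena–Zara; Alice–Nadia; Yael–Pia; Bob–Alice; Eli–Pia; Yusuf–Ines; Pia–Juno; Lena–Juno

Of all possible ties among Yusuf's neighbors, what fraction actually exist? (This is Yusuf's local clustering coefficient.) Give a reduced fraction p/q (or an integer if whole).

Yusuf's neighbors: Akira, Ines, Nadia, and Yael (k = 4).
Possible neighbor pairs: C(4,2) = 6. Edges among them: none → e = 0.
Clustering(Yusuf) = 0/6 = 0.

0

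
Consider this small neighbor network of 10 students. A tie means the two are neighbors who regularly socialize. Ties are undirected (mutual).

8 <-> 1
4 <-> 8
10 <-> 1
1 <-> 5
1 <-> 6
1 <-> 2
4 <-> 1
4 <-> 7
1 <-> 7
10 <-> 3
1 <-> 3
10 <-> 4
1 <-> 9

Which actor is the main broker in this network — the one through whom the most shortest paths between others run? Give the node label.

Unnormalized betweenness of each node: 1:30, 2:0, 3:0, 4:3/2, 5:0, 6:0, 7:0, 8:0, 9:0, 10:1/2.
1 has the largest value, 30, making it the main broker — the node through which the most shortest paths run.

1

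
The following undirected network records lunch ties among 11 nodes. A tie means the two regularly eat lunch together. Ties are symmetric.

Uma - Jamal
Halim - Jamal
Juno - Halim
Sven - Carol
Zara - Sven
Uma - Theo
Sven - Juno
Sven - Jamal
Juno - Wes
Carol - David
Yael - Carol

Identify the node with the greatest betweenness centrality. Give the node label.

Unnormalized betweenness of each node: Carol:17, David:0, Halim:3, Jamal:37/2, Juno:23/2, Sven:30, Theo:0, Uma:9, Wes:0, Yael:0, Zara:0.
Sven has the largest value, 30, making it the main broker — the node through which the most shortest paths run.

Sven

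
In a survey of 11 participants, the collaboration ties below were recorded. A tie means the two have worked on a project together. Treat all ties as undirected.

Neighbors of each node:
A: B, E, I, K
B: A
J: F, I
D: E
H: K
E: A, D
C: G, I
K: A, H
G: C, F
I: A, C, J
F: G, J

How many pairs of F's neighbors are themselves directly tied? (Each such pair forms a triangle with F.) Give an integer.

F's neighbors are G and J, but none of them are tied to each other, so no triangle contains F.

0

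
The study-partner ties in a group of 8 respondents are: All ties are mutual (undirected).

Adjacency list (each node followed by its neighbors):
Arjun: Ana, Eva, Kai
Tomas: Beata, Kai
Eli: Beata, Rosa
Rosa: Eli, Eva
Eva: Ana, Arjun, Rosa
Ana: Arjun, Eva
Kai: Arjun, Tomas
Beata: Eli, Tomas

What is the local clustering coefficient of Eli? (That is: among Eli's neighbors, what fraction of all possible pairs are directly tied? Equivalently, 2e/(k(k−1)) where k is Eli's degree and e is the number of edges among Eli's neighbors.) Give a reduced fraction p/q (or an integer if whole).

Eli's neighbors: Beata and Rosa (k = 2).
Possible neighbor pairs: C(2,2) = 1. Edges among them: none → e = 0.
Clustering(Eli) = 0/1.

0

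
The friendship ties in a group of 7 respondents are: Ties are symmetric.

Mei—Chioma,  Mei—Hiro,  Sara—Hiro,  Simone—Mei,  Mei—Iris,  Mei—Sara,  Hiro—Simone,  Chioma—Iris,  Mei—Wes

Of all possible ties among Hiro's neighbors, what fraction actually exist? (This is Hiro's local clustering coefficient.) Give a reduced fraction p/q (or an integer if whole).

Hiro's neighbors: Mei, Sara, and Simone (k = 3).
Possible neighbor pairs: C(3,2) = 3. Edges among them: Mei–Sara, Mei–Simone → e = 2.
Clustering(Hiro) = 2/3.

2/3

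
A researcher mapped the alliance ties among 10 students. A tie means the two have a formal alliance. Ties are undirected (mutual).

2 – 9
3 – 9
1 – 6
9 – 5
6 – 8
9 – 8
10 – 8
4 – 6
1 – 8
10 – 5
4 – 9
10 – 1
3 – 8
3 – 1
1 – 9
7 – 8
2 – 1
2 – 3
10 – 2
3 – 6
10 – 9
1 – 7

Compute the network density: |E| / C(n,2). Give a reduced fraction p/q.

22/45

There are 22 edges and 10 nodes, so the maximum possible is C(10,2) = 45.
Density = 22/45.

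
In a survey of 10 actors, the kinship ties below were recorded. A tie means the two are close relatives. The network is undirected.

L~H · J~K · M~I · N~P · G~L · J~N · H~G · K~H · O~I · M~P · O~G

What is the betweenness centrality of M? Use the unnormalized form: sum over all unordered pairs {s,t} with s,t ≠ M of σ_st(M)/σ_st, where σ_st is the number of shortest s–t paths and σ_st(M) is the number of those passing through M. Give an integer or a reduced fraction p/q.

13/2

Pairs whose geodesics pass through M — G–P: 1; L–P: 1/2; J–I: 1; N–I: 1; N–O: 1; P–I: 1; P–O: 1.
All other pairs contribute 0.
Summing the contributions gives betweenness(M) = 13/2.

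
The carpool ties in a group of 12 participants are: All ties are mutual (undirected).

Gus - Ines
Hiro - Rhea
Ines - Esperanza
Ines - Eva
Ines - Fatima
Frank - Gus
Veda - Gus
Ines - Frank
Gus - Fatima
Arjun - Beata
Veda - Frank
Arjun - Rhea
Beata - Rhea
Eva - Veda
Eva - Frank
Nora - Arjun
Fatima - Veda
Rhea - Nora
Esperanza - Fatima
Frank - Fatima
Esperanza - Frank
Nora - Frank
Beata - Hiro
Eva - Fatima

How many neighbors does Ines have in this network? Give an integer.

Ines is directly tied to Esperanza, Eva, Fatima, Frank, and Gus. That is 5 neighbors, so the degree of Ines is 5.

5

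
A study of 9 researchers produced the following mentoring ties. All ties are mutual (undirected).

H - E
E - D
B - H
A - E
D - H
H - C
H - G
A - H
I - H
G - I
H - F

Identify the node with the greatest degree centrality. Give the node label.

Degrees — A:2, B:1, C:1, D:2, E:3, F:1, G:2, H:8, I:2.
The maximum is 8, attained only by H.

H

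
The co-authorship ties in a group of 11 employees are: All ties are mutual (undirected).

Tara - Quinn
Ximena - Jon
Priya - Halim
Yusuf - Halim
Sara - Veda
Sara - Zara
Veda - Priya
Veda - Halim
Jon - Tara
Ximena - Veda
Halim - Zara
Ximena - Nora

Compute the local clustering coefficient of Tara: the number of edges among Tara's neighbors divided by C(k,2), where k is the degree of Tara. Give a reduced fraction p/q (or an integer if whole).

0

Tara's neighbors: Jon and Quinn (k = 2).
Possible neighbor pairs: C(2,2) = 1. Edges among them: none → e = 0.
Clustering(Tara) = 0/1.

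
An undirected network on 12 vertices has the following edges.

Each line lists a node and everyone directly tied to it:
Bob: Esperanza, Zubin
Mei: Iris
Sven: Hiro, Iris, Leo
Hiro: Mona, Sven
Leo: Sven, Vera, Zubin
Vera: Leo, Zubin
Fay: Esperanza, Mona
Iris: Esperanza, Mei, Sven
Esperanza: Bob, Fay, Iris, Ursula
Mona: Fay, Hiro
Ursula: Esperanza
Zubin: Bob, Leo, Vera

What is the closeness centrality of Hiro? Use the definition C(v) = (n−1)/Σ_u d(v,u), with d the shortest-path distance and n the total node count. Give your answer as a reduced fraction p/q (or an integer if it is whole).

11/28

Distances from Hiro: Bob:4, Esperanza:3, Fay:2, Iris:2, Leo:2, Mei:3, Mona:1, Sven:1, Ursula:4, Vera:3, Zubin:3. Sum = 28.
n = 12, so closeness = 11/28.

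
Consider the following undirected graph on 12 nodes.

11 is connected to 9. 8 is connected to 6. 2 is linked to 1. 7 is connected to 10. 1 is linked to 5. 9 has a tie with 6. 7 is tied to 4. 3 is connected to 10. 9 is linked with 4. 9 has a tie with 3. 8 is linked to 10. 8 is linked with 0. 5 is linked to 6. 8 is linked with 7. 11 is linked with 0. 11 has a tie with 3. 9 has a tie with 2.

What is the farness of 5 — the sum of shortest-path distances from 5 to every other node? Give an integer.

26

Distances from 5: 0:3, 1:1, 2:2, 3:3, 4:3, 6:1, 7:3, 8:2, 9:2, 10:3, 11:3.
Sum = 3 + 1 + 2 + 3 + 3 + 1 + 3 + 2 + 2 + 3 + 3 = 26.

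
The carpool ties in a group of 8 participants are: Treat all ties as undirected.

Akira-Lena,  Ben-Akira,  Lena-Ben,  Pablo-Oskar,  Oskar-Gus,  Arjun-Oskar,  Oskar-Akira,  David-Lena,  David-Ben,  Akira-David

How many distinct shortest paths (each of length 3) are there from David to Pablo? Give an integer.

1

The shortest distance is 3, and the only length-3 path is David–Akira–Oskar–Pablo. So there is exactly 1 shortest path.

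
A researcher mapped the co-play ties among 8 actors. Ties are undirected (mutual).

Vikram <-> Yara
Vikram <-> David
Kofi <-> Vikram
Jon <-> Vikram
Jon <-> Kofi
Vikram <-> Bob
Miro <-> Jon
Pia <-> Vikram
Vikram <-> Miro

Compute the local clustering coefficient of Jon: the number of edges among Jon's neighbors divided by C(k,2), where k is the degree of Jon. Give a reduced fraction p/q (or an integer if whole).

2/3

Jon's neighbors: Kofi, Miro, and Vikram (k = 3).
Possible neighbor pairs: C(3,2) = 3. Edges among them: Kofi–Vikram, Miro–Vikram → e = 2.
Clustering(Jon) = 2/3.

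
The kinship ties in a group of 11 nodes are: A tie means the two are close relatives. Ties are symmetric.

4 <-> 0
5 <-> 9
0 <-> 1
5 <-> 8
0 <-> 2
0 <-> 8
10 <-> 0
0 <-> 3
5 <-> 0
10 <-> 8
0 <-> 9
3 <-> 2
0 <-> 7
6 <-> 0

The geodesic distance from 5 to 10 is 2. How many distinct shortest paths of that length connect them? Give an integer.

The shortest distance is 2. The length-2 paths are: 5–0–10; 5–8–10.
That gives 2 distinct shortest paths.

2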